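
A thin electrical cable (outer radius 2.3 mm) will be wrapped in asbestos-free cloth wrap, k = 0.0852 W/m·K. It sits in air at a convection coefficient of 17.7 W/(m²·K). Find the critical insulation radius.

For a cylinder r_cr = k/h = 0.0852/17.7
r_cr = 4.81 mm; since the bare radius (2.3 mm) is below r_cr, adding a thin layer of insulation will *increase* heat loss.

r_cr ≈ 4.81 mm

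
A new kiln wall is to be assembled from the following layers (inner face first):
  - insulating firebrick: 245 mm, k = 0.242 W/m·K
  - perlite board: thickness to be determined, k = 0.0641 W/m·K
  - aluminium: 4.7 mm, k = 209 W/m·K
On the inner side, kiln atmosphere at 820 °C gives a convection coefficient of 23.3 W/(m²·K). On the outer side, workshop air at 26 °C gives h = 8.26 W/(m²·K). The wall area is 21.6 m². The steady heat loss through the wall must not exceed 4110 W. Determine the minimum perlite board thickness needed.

Using the resistance-network approach (series):
R_inner film = 1/(h_i·A) = 1/(23.3×21.6) = 0.001987 K/W
R_insulating firebrick = L/(kA) = 0.245/(0.242×21.6) = 0.04687 K/W
R_aluminium = L/(kA) = 0.0047/(209×21.6) = 1.041×10^-6 K/W
R_outer film = 1/(h_o·A) = 1/(8.26×21.6) = 0.005605 K/W
Sum of the known resistances R_other = 0.05446 K/W
Required total resistance R_tot = ΔT/Q_allow = 794/4110 = 0.1932 K/W
R_perlite board = R_tot − R_other = 0.1387 K/W
L = R·k·A = 0.1387×0.0641×21.6

L ≈ 192 mm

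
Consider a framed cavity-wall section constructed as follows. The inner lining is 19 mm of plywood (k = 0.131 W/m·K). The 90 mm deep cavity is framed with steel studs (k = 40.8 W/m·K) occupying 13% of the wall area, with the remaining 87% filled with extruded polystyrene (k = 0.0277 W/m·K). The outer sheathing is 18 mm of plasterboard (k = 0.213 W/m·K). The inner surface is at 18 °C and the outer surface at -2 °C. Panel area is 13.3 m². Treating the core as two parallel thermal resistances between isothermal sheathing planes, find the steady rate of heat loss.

Q ≈ 1080 W

Sheathing layers in series; stud and cavity paths in parallel between them.
R_inner = 0.019/(0.131×13.3) = 0.01091 K/W
R_stud  = 0.09/(40.8×0.13×13.3) = 0.001276 K/W
R_cav   = 0.09/(0.0277×0.87×13.3) = 0.2808 K/W
1/R_core = 1/R_stud + 1/R_cav → R_core = 0.00127 K/W
R_outer = 0.018/(0.213×13.3) = 0.006354 K/W
R_total = 0.01853 K/W
Q = ΔT/R_total = 20/0.01853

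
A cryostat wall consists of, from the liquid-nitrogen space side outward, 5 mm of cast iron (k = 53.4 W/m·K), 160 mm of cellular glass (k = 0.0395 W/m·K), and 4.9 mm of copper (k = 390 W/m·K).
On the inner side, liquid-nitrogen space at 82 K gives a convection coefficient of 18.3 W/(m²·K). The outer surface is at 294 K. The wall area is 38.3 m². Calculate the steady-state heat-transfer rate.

Model the wall as resistances in series:
R_inner film = 1/(h_i·A) = 1/(18.3×38.3) = 0.001427 K/W
R_cast iron = L/(kA) = 0.005/(53.4×38.3) = 2.445×10^-6 K/W
R_cellular glass = L/(kA) = 0.16/(0.0395×38.3) = 0.1058 K/W
R_copper = L/(kA) = 0.0049/(390×38.3) = 3.28×10^-7 K/W
R_total = 0.1072 K/W
Q = ΔT / R_total = 212 / 0.1072

Q ≈ 1980 W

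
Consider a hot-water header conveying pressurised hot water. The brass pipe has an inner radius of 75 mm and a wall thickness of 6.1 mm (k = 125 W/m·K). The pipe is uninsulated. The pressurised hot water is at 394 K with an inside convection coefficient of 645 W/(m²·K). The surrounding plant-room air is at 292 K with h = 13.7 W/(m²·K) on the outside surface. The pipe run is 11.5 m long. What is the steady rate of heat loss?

For a radial system each layer contributes R = ln(r_out/r_in)/(2πkL); films add R = 1/(hA).
R_inner film = 1/(h_i·2πr₁L) = 1/(645×2π×0.075×11.5) = 2.861×10^-4 K/W
R_brass pipe wall = ln(81.1/75)/(2π×125×11.5) = 8.657×10^-6 K/W
R_outer film = 1/(h_o·2πr_oL) = 1/(13.7×2π×0.0811×11.5) = 0.01246 K/W
R_total = 0.01275 K/W
Q = ΔT/R_total = 102/0.01275

Q ≈ 8000 W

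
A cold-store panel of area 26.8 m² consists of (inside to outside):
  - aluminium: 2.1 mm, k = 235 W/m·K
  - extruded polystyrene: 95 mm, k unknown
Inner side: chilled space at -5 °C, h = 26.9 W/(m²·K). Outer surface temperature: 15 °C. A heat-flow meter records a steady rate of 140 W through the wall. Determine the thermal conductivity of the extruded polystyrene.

k ≈ 0.0251 W/(m·K)

Using the resistance-network approach (series):
R_inner film = 1/(h_i·A) = 1/(26.9×26.8) = 0.001387 K/W
R_aluminium = L/(kA) = 0.0021/(235×26.8) = 3.334×10^-7 K/W
Sum of known resistances R_other = 0.001387 K/W
Total R = ΔT/Q = 20/140 = 0.1429 K/W
R_extruded polystyrene = R_total − R_other = 0.1415 K/W
k = L/(R·A) = 0.095/(0.1415×26.8)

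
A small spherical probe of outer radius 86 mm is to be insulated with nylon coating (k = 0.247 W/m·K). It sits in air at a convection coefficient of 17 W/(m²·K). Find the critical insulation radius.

r_cr ≈ 29.1 mm

For a sphere r_cr = 2k/h = 2×0.247/17
r_cr = 29.1 mm; since the bare radius (86 mm) is above r_cr, any added insulation will reduce heat loss.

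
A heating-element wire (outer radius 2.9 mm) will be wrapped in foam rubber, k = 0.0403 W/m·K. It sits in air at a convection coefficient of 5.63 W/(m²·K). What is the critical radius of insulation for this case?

r_cr ≈ 7.16 mm

For a cylinder r_cr = k/h = 0.0403/5.63
r_cr = 7.16 mm; since the bare radius (2.9 mm) is below r_cr, adding a thin layer of insulation will *increase* heat loss.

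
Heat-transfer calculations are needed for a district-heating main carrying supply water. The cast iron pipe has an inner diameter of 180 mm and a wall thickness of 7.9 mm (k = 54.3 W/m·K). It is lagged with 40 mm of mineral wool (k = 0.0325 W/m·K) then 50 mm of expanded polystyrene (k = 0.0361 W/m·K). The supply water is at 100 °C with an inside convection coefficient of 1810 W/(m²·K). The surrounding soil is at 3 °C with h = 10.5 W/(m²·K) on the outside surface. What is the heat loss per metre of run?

q′ ≈ 31.1 W/m

Cylindrical conduction, so R = ln(r₂/r₁)/(2πkL) per layer, in series:
R_inner film = 1/(h_i·2πr₁L) = 1/(1810×2π×0.09×1) = 9.77×10^-4 K/W
R_cast iron pipe wall = ln(97.9/90)/(2π×54.3×1) = 2.466×10^-4 K/W
R_mineral wool = ln(137.9/97.9)/(2π×0.0325×1) = 1.678 K/W
R_expanded polystyrene = ln(187.9/137.9)/(2π×0.0361×1) = 1.364 K/W
R_outer film = 1/(h_o·2πr_oL) = 1/(10.5×2π×0.1879×1) = 0.08067 K/W
R_total = 3.124 K/W
Q = ΔT/R_total = 97/3.124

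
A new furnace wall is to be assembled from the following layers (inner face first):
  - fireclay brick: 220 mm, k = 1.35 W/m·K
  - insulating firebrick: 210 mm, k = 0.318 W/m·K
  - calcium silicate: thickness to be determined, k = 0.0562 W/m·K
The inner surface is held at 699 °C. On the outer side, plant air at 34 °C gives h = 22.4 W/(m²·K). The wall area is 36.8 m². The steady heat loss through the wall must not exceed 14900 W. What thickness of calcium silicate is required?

Using the resistance-network approach (series):
R_fireclay brick = L/(kA) = 0.22/(1.35×36.8) = 0.004428 K/W
R_insulating firebrick = L/(kA) = 0.21/(0.318×36.8) = 0.01795 K/W
R_outer film = 1/(h_o·A) = 1/(22.4×36.8) = 0.001213 K/W
Sum of the known resistances R_other = 0.02359 K/W
Required total resistance R_tot = ΔT/Q_allow = 665/14900 = 0.04463 K/W
R_calcium silicate = R_tot − R_other = 0.02104 K/W
L = R·k·A = 0.02104×0.0562×36.8

L ≈ 43.5 mm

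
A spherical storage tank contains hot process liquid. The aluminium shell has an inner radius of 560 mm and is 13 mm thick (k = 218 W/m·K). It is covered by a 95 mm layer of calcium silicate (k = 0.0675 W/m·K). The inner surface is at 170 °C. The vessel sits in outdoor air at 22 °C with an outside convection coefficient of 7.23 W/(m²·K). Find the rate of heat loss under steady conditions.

Q ≈ 466 W

Each spherical layer contributes R = (1/r_i − 1/r_o)/(4πk):
R_aluminium shell = (1/0.56 − 1/0.573)/(4π×218) = 1.479×10^-5 K/W
R_calcium silicate = (1/0.573 − 1/0.668)/(4π×0.0675) = 0.2926 K/W
R_outer film = 1/(h·4πr_o²) = 1/(7.23×4π×0.668²) = 0.02467 K/W
R_total = 0.3173 K/W
Q = ΔT/R_total = 148/0.3173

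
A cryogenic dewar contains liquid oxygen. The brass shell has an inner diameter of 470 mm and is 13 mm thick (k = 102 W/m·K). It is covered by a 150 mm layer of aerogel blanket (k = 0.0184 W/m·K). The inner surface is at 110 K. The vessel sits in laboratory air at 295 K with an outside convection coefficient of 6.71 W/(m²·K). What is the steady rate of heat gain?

Q ≈ 27.8 W

Each spherical layer contributes R = (1/r_i − 1/r_o)/(4πk):
R_brass shell = (1/0.235 − 1/0.248)/(4π×102) = 1.74×10^-4 K/W
R_aerogel blanket = (1/0.248 − 1/0.398)/(4π×0.0184) = 6.572 K/W
R_outer film = 1/(h·4πr_o²) = 1/(6.71×4π×0.398²) = 0.07487 K/W
R_total = 6.648 K/W
Q = ΔT/R_total = 185/6.648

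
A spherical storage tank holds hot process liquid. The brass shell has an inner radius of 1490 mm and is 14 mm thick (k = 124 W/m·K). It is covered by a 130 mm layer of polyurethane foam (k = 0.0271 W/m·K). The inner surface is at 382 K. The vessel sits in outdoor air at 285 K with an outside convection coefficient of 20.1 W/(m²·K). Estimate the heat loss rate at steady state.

Each spherical layer contributes R = (1/r_i − 1/r_o)/(4πk):
R_brass shell = (1/1.49 − 1/1.504)/(4π×124) = 4.009×10^-6 K/W
R_polyurethane foam = (1/1.504 − 1/1.634)/(4π×0.0271) = 0.1553 K/W
R_outer film = 1/(h·4πr_o²) = 1/(20.1×4π×1.634²) = 0.001483 K/W
R_total = 0.1568 K/W
Q = ΔT/R_total = 97/0.1568

Q ≈ 619 W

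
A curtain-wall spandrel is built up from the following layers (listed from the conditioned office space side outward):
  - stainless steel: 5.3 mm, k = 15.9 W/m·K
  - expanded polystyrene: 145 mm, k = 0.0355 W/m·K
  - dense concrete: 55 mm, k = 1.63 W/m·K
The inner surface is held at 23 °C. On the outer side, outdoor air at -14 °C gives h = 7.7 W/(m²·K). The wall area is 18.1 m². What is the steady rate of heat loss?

Model the wall as resistances in series:
R_stainless steel = L/(kA) = 0.0053/(15.9×18.1) = 1.842×10^-5 K/W
R_expanded polystyrene = L/(kA) = 0.145/(0.0355×18.1) = 0.2257 K/W
R_dense concrete = L/(kA) = 0.055/(1.63×18.1) = 0.001864 K/W
R_outer film = 1/(h_o·A) = 1/(7.7×18.1) = 0.007175 K/W
R_total = 0.2347 K/W
Q = ΔT / R_total = 37 / 0.2347

Q ≈ 158 W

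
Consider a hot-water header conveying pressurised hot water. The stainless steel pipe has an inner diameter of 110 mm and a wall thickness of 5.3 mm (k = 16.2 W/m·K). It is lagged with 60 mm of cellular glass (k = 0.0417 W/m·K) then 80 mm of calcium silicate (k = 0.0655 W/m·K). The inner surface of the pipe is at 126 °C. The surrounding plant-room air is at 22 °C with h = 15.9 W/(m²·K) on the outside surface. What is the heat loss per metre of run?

q′ ≈ 26.5 W/m

Per-layer cylindrical resistances, series-summed:
R_stainless steel pipe wall = ln(60.3/55)/(2π×16.2×1) = 9.038×10^-4 K/W
R_cellular glass = ln(120.3/60.3)/(2π×0.0417×1) = 2.636 K/W
R_calcium silicate = ln(200.3/120.3)/(2π×0.0655×1) = 1.239 K/W
R_outer film = 1/(h_o·2πr_oL) = 1/(15.9×2π×0.2003×1) = 0.04997 K/W
R_total = 3.926 K/W
Q = ΔT/R_total = 104/3.926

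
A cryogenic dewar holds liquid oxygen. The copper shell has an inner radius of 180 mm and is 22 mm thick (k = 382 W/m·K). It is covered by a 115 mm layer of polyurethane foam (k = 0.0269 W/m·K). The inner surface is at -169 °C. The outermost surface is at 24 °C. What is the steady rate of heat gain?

Q ≈ 36.3 W

Radial (spherical) resistances in series:
R_copper shell = (1/0.18 − 1/0.202)/(4π×382) = 1.26×10^-4 K/W
R_polyurethane foam = (1/0.202 − 1/0.317)/(4π×0.0269) = 5.313 K/W
R_total = 5.313 K/W
Q = ΔT/R_total = 193/5.313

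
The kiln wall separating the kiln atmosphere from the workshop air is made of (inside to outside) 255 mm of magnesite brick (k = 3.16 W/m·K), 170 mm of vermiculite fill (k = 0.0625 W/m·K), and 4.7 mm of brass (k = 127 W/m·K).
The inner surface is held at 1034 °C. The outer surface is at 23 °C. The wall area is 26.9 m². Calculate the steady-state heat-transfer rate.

Treating each layer as a thermal resistance in series:
R_magnesite brick = L/(kA) = 0.255/(3.16×26.9) = 0.003 K/W
R_vermiculite fill = L/(kA) = 0.17/(0.0625×26.9) = 0.1011 K/W
R_brass = L/(kA) = 0.0047/(127×26.9) = 1.376×10^-6 K/W
R_total = 0.1041 K/W
Q = ΔT / R_total = 1011 / 0.1041

Q ≈ 9710 W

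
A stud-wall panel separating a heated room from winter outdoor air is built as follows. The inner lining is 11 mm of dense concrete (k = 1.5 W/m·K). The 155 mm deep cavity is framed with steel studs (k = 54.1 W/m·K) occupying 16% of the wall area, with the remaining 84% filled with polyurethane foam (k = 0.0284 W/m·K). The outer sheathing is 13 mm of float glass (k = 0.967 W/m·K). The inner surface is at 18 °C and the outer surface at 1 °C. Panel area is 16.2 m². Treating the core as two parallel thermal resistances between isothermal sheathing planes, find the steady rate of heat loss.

Q ≈ 7130 W

Sheathing layers in series; stud and cavity paths in parallel between them.
R_inner = 0.011/(1.5×16.2) = 4.527×10^-4 K/W
R_stud  = 0.155/(54.1×0.16×16.2) = 0.001105 K/W
R_cav   = 0.155/(0.0284×0.84×16.2) = 0.4011 K/W
1/R_core = 1/R_stud + 1/R_cav → R_core = 0.001102 K/W
R_outer = 0.013/(0.967×16.2) = 8.299×10^-4 K/W
R_total = 0.002385 K/W
Q = ΔT/R_total = 17/0.002385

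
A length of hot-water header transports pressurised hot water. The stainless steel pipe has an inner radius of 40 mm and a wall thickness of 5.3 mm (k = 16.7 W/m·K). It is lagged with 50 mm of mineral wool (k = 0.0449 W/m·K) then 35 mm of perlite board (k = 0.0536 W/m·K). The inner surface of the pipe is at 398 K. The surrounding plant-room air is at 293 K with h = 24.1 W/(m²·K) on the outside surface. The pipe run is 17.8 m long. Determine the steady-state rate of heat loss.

Q ≈ 517 W

Per-layer cylindrical resistances, series-summed:
R_stainless steel pipe wall = ln(45.3/40)/(2π×16.7×17.8) = 6.662×10^-5 K/W
R_mineral wool = ln(95.3/45.3)/(2π×0.0449×17.8) = 0.1481 K/W
R_perlite board = ln(130.3/95.3)/(2π×0.0536×17.8) = 0.05218 K/W
R_outer film = 1/(h_o·2πr_oL) = 1/(24.1×2π×0.1303×17.8) = 0.002847 K/W
R_total = 0.2032 K/W
Q = ΔT/R_total = 105/0.2032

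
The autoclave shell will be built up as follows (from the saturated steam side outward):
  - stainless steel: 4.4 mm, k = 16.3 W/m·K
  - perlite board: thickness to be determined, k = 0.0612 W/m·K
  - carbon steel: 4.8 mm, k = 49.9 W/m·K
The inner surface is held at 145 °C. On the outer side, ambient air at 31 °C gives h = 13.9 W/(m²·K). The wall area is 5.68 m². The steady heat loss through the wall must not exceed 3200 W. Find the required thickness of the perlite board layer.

L ≈ 7.96 mm

Model the wall as resistances in series:
R_stainless steel = L/(kA) = 0.0044/(16.3×5.68) = 4.752×10^-5 K/W
R_carbon steel = L/(kA) = 0.0048/(49.9×5.68) = 1.694×10^-5 K/W
R_outer film = 1/(h_o·A) = 1/(13.9×5.68) = 0.01267 K/W
Sum of the known resistances R_other = 0.01273 K/W
Required total resistance R_tot = ΔT/Q_allow = 114/3200 = 0.03562 K/W
R_perlite board = R_tot − R_other = 0.02289 K/W
L = R·k·A = 0.02289×0.0612×5.68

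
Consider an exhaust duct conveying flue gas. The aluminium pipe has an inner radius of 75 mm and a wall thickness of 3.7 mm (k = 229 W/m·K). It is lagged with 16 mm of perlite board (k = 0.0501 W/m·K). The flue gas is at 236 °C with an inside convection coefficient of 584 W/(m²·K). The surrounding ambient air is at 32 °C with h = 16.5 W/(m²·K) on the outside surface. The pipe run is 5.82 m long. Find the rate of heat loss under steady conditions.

Q ≈ 1710 W

Treating each annulus and film as a series resistance:
R_inner film = 1/(h_i·2πr₁L) = 1/(584×2π×0.075×5.82) = 6.243×10^-4 K/W
R_aluminium pipe wall = ln(78.7/75)/(2π×229×5.82) = 5.75×10^-6 K/W
R_perlite board = ln(94.7/78.7)/(2π×0.0501×5.82) = 0.101 K/W
R_outer film = 1/(h_o·2πr_oL) = 1/(16.5×2π×0.0947×5.82) = 0.0175 K/W
R_total = 0.1191 K/W
Q = ΔT/R_total = 204/0.1191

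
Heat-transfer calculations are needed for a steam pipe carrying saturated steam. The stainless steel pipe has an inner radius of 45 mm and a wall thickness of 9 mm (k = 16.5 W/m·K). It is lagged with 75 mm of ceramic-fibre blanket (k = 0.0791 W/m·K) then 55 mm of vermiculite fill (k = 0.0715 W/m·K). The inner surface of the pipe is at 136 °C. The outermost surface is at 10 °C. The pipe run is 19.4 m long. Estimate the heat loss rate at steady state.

Q ≈ 961 W

For a radial system each layer contributes R = ln(r_out/r_in)/(2πkL); films add R = 1/(hA).
R_stainless steel pipe wall = ln(54/45)/(2π×16.5×19.4) = 9.065×10^-5 K/W
R_ceramic-fibre blanket = ln(129/54)/(2π×0.0791×19.4) = 0.09032 K/W
R_vermiculite fill = ln(184/129)/(2π×0.0715×19.4) = 0.04075 K/W
R_total = 0.1312 K/W
Q = ΔT/R_total = 126/0.1312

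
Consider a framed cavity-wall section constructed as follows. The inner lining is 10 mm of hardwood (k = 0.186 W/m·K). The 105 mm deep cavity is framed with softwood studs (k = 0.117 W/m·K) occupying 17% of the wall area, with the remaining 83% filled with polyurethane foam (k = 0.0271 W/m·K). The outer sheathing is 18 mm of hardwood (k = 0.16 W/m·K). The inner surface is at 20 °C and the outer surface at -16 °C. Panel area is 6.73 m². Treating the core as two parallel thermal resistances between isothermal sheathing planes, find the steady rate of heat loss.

Q ≈ 91.6 W

Sheathing layers in series; stud and cavity paths in parallel between them.
R_inner = 0.01/(0.186×6.73) = 0.007989 K/W
R_stud  = 0.105/(0.117×0.17×6.73) = 0.7844 K/W
R_cav   = 0.105/(0.0271×0.83×6.73) = 0.6936 K/W
1/R_core = 1/R_stud + 1/R_cav → R_core = 0.3681 K/W
R_outer = 0.018/(0.16×6.73) = 0.01672 K/W
R_total = 0.3928 K/W
Q = ΔT/R_total = 36/0.3928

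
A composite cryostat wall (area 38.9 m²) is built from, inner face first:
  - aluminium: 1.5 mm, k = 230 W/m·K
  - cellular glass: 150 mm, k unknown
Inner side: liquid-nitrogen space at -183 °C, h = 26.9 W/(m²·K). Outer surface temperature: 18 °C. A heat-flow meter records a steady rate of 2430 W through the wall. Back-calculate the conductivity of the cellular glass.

Series thermal resistances:
R_inner film = 1/(h_i·A) = 1/(26.9×38.9) = 9.556×10^-4 K/W
R_aluminium = L/(kA) = 0.0015/(230×38.9) = 1.677×10^-7 K/W
Sum of known resistances R_other = 9.558×10^-4 K/W
Total R = ΔT/Q = 201/2430 = 0.08272 K/W
R_cellular glass = R_total − R_other = 0.08176 K/W
k = L/(R·A) = 0.15/(0.08176×38.9)

k ≈ 0.0472 W/(m·K)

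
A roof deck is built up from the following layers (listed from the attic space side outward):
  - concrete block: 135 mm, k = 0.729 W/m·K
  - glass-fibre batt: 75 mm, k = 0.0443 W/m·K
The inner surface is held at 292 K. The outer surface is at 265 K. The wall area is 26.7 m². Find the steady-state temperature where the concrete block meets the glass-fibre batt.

Series thermal resistances:
R_concrete block = L/(kA) = 0.135/(0.729×26.7) = 0.006936 K/W
R_glass-fibre batt = L/(kA) = 0.075/(0.0443×26.7) = 0.06341 K/W
R_total = 0.07034 K/W;  Q = ΔT/R_total = 27/0.07034 = 383.8 W
T_interface = T_inner − Q·ΣR(inner→interface) = 292 − 384×0.006936

T ≈ 289 K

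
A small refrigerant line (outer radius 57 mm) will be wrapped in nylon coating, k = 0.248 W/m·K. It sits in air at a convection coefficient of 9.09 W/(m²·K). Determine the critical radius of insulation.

r_cr ≈ 27.3 mm

For a cylinder r_cr = k/h = 0.248/9.09
r_cr = 27.3 mm; since the bare radius (57 mm) is above r_cr, any added insulation will reduce heat loss.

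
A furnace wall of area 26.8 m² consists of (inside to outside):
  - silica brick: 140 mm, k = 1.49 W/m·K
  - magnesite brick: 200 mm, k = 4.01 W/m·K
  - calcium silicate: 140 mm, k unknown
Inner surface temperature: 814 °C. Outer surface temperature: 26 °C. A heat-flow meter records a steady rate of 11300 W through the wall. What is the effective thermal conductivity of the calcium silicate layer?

k ≈ 0.0812 W/(m·K)

Thermal resistances in series:
R_silica brick = L/(kA) = 0.14/(1.49×26.8) = 0.003506 K/W
R_magnesite brick = L/(kA) = 0.2/(4.01×26.8) = 0.001861 K/W
Sum of known resistances R_other = 0.005367 K/W
Total R = ΔT/Q = 788/11300 = 0.06973 K/W
R_calcium silicate = R_total − R_other = 0.06437 K/W
k = L/(R·A) = 0.14/(0.06437×26.8)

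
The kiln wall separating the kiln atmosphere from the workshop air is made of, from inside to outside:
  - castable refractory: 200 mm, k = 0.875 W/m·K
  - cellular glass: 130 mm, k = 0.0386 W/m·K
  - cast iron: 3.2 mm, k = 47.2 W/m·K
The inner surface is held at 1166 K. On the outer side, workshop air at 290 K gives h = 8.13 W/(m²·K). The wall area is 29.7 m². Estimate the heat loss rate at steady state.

Q ≈ 6990 W

Series thermal resistances:
R_castable refractory = L/(kA) = 0.2/(0.875×29.7) = 0.007696 K/W
R_cellular glass = L/(kA) = 0.13/(0.0386×29.7) = 0.1134 K/W
R_cast iron = L/(kA) = 0.0032/(47.2×29.7) = 2.283×10^-6 K/W
R_outer film = 1/(h_o·A) = 1/(8.13×29.7) = 0.004141 K/W
R_total = 0.1252 K/W
Q = ΔT / R_total = 876 / 0.1252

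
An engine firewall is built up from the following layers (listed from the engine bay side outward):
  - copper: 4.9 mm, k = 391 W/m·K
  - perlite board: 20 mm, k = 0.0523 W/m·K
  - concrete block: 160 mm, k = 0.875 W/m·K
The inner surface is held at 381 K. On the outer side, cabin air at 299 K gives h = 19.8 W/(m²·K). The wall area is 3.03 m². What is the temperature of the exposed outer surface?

Using the resistance-network approach (series):
R_copper = L/(kA) = 0.0049/(391×3.03) = 4.136×10^-6 K/W
R_perlite board = L/(kA) = 0.02/(0.0523×3.03) = 0.1262 K/W
R_concrete block = L/(kA) = 0.16/(0.875×3.03) = 0.06035 K/W
R_outer film = 1/(h_o·A) = 1/(19.8×3.03) = 0.01667 K/W
R_total = 0.2032 K/W;  Q = ΔT/R_total = 82/0.2032 = 403.5 W
T_interface = T_inner − Q·ΣR(inner→interface) = 381 − 403×0.1866

T ≈ 306 K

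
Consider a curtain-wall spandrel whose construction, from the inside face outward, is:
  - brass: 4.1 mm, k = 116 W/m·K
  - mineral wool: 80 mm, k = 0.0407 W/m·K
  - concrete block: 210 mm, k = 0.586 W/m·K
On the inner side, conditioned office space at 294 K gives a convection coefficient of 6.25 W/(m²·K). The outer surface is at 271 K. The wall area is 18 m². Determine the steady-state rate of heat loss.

Q ≈ 167 W

Thermal resistances in series:
R_inner film = 1/(h_i·A) = 1/(6.25×18) = 0.008889 K/W
R_brass = L/(kA) = 0.0041/(116×18) = 1.964×10^-6 K/W
R_mineral wool = L/(kA) = 0.08/(0.0407×18) = 0.1092 K/W
R_concrete block = L/(kA) = 0.21/(0.586×18) = 0.01991 K/W
R_total = 0.138 K/W
Q = ΔT / R_total = 23 / 0.138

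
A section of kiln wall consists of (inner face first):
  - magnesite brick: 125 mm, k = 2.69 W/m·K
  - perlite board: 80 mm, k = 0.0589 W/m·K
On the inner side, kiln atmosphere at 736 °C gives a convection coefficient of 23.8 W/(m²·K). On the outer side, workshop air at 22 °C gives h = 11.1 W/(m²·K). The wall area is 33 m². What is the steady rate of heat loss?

Series thermal resistances:
R_inner film = 1/(h_i·A) = 1/(23.8×33) = 0.001273 K/W
R_magnesite brick = L/(kA) = 0.125/(2.69×33) = 0.001408 K/W
R_perlite board = L/(kA) = 0.08/(0.0589×33) = 0.04116 K/W
R_outer film = 1/(h_o·A) = 1/(11.1×33) = 0.00273 K/W
R_total = 0.04657 K/W
Q = ΔT / R_total = 714 / 0.04657

Q ≈ 15300 W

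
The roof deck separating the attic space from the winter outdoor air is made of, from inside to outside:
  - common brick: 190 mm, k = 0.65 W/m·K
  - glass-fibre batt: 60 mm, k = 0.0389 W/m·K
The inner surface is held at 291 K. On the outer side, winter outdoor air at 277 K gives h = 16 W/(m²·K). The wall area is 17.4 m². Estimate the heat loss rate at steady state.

Thermal resistances in series:
R_common brick = L/(kA) = 0.19/(0.65×17.4) = 0.0168 K/W
R_glass-fibre batt = L/(kA) = 0.06/(0.0389×17.4) = 0.08864 K/W
R_outer film = 1/(h_o·A) = 1/(16×17.4) = 0.003592 K/W
R_total = 0.109 K/W
Q = ΔT / R_total = 14 / 0.109

Q ≈ 128 W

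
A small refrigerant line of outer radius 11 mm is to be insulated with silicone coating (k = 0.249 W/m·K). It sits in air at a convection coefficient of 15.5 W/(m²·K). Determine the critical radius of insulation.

For a cylinder r_cr = k/h = 0.249/15.5
r_cr = 16.1 mm; since the bare radius (11 mm) is below r_cr, adding a thin layer of insulation will *increase* heat loss.

r_cr ≈ 16.1 mm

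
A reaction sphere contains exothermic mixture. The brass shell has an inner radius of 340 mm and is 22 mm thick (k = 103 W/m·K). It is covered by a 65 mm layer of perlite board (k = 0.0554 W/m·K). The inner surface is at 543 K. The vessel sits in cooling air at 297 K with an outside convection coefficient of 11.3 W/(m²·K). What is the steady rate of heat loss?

Each spherical layer contributes R = (1/r_i − 1/r_o)/(4πk):
R_brass shell = (1/0.34 − 1/0.362)/(4π×103) = 1.381×10^-4 K/W
R_perlite board = (1/0.362 − 1/0.427)/(4π×0.0554) = 0.604 K/W
R_outer film = 1/(h·4πr_o²) = 1/(11.3×4π×0.427²) = 0.03862 K/W
R_total = 0.6428 K/W
Q = ΔT/R_total = 246/0.6428

Q ≈ 383 W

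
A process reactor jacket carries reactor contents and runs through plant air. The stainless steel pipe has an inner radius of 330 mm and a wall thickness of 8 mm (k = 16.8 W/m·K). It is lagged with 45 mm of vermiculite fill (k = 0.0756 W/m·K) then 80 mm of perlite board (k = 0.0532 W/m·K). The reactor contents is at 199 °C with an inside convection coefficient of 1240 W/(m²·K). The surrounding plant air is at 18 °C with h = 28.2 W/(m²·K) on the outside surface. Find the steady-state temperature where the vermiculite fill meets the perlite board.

T ≈ 142 °C

Cylindrical conduction, so R = ln(r₂/r₁)/(2πkL) per layer, in series:
R_inner film = 1/(h_i·2πr₁L) = 1/(1240×2π×0.33×1) = 3.889×10^-4 K/W
R_stainless steel pipe wall = ln(338/330)/(2π×16.8×1) = 2.269×10^-4 K/W
R_vermiculite fill = ln(383/338)/(2π×0.0756×1) = 0.2631 K/W
R_perlite board = ln(463/383)/(2π×0.0532×1) = 0.5675 K/W
R_outer film = 1/(h_o·2πr_oL) = 1/(28.2×2π×0.463×1) = 0.01219 K/W
R_total = 0.8434 K/W
Q = ΔT/R_total = 181/0.8434
Q = 215 W/m
T_interface = T_inner − Q·ΣR(inner→interface) = 199 − 215×0.2637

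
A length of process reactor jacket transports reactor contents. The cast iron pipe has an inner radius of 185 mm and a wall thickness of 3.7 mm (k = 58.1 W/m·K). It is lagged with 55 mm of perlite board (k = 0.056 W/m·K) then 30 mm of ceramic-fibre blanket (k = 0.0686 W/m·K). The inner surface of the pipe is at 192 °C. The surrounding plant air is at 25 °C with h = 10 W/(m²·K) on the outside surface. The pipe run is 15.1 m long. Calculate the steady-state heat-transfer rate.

Radial resistances (cylindrical: R_cond = ln(r_o/r_i)/(2πkL), R_conv = 1/(h·2πrL)):
R_cast iron pipe wall = ln(188.7/185)/(2π×58.1×15.1) = 3.592×10^-6 K/W
R_perlite board = ln(243.7/188.7)/(2π×0.056×15.1) = 0.04814 K/W
R_ceramic-fibre blanket = ln(273.7/243.7)/(2π×0.0686×15.1) = 0.01784 K/W
R_outer film = 1/(h_o·2πr_oL) = 1/(10×2π×0.2737×15.1) = 0.003851 K/W
R_total = 0.06983 K/W
Q = ΔT/R_total = 167/0.06983

Q ≈ 2390 W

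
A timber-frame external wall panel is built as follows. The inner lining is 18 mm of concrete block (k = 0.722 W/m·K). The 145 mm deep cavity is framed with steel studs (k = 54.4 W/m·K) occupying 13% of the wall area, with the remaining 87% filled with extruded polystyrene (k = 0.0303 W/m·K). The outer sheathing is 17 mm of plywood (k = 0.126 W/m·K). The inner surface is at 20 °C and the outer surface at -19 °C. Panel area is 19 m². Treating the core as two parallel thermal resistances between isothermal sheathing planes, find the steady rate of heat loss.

Sheathing layers in series; stud and cavity paths in parallel between them.
R_inner = 0.018/(0.722×19) = 0.001312 K/W
R_stud  = 0.145/(54.4×0.13×19) = 0.001079 K/W
R_cav   = 0.145/(0.0303×0.87×19) = 0.2895 K/W
1/R_core = 1/R_stud + 1/R_cav → R_core = 0.001075 K/W
R_outer = 0.017/(0.126×19) = 0.007101 K/W
R_total = 0.009488 K/W
Q = ΔT/R_total = 39/0.009488

Q ≈ 4110 W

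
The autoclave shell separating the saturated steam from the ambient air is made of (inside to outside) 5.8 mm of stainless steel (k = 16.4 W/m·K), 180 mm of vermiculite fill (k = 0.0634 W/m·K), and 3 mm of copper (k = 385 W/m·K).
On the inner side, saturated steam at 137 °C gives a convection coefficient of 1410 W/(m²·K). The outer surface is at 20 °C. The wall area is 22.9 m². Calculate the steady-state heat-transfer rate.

Q ≈ 943 W

Using the resistance-network approach (series):
R_inner film = 1/(h_i·A) = 1/(1410×22.9) = 3.097×10^-5 K/W
R_stainless steel = L/(kA) = 0.0058/(16.4×22.9) = 1.544×10^-5 K/W
R_vermiculite fill = L/(kA) = 0.18/(0.0634×22.9) = 0.124 K/W
R_copper = L/(kA) = 0.003/(385×22.9) = 3.403×10^-7 K/W
R_total = 0.124 K/W
Q = ΔT / R_total = 117 / 0.124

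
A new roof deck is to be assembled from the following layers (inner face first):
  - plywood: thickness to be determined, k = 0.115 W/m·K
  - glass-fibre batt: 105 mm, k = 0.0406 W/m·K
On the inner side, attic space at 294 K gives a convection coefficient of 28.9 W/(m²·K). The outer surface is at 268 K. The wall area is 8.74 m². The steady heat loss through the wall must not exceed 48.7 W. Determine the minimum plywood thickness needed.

Using the resistance-network approach (series):
R_inner film = 1/(h_i·A) = 1/(28.9×8.74) = 0.003959 K/W
R_glass-fibre batt = L/(kA) = 0.105/(0.0406×8.74) = 0.2959 K/W
Sum of the known resistances R_other = 0.2999 K/W
Required total resistance R_tot = ΔT/Q_allow = 26/48.7 = 0.5339 K/W
R_plywood = R_tot − R_other = 0.234 K/W
L = R·k·A = 0.234×0.115×8.74

L ≈ 235 mm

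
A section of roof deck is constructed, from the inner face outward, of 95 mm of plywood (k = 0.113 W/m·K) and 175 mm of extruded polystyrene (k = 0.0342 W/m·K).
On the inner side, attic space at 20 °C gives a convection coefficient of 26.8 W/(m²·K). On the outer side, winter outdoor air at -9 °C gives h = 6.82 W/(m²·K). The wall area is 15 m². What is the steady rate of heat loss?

Treating each layer as a thermal resistance in series:
R_inner film = 1/(h_i·A) = 1/(26.8×15) = 0.002488 K/W
R_plywood = L/(kA) = 0.095/(0.113×15) = 0.05605 K/W
R_extruded polystyrene = L/(kA) = 0.175/(0.0342×15) = 0.3411 K/W
R_outer film = 1/(h_o·A) = 1/(6.82×15) = 0.009775 K/W
R_total = 0.4094 K/W
Q = ΔT / R_total = 29 / 0.4094

Q ≈ 70.8 W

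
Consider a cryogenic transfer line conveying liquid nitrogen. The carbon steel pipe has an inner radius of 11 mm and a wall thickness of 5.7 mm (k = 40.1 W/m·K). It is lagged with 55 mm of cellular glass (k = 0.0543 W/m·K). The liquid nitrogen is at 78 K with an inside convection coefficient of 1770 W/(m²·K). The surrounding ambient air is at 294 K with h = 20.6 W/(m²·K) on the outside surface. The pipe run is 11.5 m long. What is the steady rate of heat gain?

Cylindrical conduction, so R = ln(r₂/r₁)/(2πkL) per layer, in series:
R_inner film = 1/(h_i·2πr₁L) = 1/(1770×2π×0.011×11.5) = 7.108×10^-4 K/W
R_carbon steel pipe wall = ln(16.7/11)/(2π×40.1×11.5) = 1.441×10^-4 K/W
R_cellular glass = ln(71.7/16.7)/(2π×0.0543×11.5) = 0.3714 K/W
R_outer film = 1/(h_o·2πr_oL) = 1/(20.6×2π×0.0717×11.5) = 0.00937 K/W
R_total = 0.3816 K/W
Q = ΔT/R_total = 216/0.3816

Q ≈ 566 W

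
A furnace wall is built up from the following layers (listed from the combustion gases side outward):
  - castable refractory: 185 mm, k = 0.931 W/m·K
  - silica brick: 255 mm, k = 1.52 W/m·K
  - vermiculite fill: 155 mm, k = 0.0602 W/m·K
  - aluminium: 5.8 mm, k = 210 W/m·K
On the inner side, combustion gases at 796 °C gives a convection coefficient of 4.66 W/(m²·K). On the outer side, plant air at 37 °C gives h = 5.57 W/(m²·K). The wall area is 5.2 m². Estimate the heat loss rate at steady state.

Q ≈ 1180 W

Using the resistance-network approach (series):
R_inner film = 1/(h_i·A) = 1/(4.66×5.2) = 0.04127 K/W
R_castable refractory = L/(kA) = 0.185/(0.931×5.2) = 0.03821 K/W
R_silica brick = L/(kA) = 0.255/(1.52×5.2) = 0.03226 K/W
R_vermiculite fill = L/(kA) = 0.155/(0.0602×5.2) = 0.4951 K/W
R_aluminium = L/(kA) = 0.0058/(210×5.2) = 5.311×10^-6 K/W
R_outer film = 1/(h_o·A) = 1/(5.57×5.2) = 0.03453 K/W
R_total = 0.6414 K/W
Q = ΔT / R_total = 759 / 0.6414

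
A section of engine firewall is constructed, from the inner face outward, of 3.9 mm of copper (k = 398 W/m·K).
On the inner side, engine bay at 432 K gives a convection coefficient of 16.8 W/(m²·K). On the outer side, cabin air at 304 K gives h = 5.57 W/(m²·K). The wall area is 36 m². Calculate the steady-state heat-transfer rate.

Thermal resistances in series:
R_inner film = 1/(h_i·A) = 1/(16.8×36) = 0.001653 K/W
R_copper = L/(kA) = 0.0039/(398×36) = 2.722×10^-7 K/W
R_outer film = 1/(h_o·A) = 1/(5.57×36) = 0.004987 K/W
R_total = 0.006641 K/W
Q = ΔT / R_total = 128 / 0.006641

Q ≈ 19300 W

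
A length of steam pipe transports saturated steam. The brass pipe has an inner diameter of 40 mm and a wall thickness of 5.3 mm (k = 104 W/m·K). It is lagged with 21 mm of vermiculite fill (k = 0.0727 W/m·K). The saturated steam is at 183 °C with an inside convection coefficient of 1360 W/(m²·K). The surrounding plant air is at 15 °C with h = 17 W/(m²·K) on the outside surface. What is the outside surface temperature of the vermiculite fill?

T ≈ 37.2 °C

Cylindrical conduction, so R = ln(r₂/r₁)/(2πkL) per layer, in series:
R_inner film = 1/(h_i·2πr₁L) = 1/(1360×2π×0.02×1) = 0.005851 K/W
R_brass pipe wall = ln(25.3/20)/(2π×104×1) = 3.597×10^-4 K/W
R_vermiculite fill = ln(46.3/25.3)/(2π×0.0727×1) = 1.323 K/W
R_outer film = 1/(h_o·2πr_oL) = 1/(17×2π×0.0463×1) = 0.2022 K/W
R_total = 1.531 K/W
Q = ΔT/R_total = 168/1.531
Q = 110 W/m
T_interface = T_inner − Q·ΣR(inner→interface) = 183 − 110×1.329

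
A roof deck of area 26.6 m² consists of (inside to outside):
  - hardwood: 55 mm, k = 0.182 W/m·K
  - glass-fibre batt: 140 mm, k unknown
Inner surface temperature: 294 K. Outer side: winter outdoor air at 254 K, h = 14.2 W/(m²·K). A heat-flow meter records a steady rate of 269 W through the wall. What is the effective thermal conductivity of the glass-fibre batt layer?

k ≈ 0.0391 W/(m·K)

Series thermal resistances:
R_hardwood = L/(kA) = 0.055/(0.182×26.6) = 0.01136 K/W
R_outer film = 1/(h_o·A) = 1/(14.2×26.6) = 0.002647 K/W
Sum of known resistances R_other = 0.01401 K/W
Total R = ΔT/Q = 40/269 = 0.1487 K/W
R_glass-fibre batt = R_total − R_other = 0.1347 K/W
k = L/(R·A) = 0.14/(0.1347×26.6)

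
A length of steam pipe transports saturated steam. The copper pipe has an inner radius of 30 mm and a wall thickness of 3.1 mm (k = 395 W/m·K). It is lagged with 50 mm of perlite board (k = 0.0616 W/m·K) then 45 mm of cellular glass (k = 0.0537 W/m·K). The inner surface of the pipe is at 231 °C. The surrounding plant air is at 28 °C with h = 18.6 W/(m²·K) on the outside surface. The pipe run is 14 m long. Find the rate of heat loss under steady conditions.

Q ≈ 762 W

Cylindrical conduction, so R = ln(r₂/r₁)/(2πkL) per layer, in series:
R_copper pipe wall = ln(33.1/30)/(2π×395×14) = 2.83×10^-6 K/W
R_perlite board = ln(83.1/33.1)/(2π×0.0616×14) = 0.1699 K/W
R_cellular glass = ln(128.1/83.1)/(2π×0.0537×14) = 0.09162 K/W
R_outer film = 1/(h_o·2πr_oL) = 1/(18.6×2π×0.1281×14) = 0.004771 K/W
R_total = 0.2663 K/W
Q = ΔT/R_total = 203/0.2663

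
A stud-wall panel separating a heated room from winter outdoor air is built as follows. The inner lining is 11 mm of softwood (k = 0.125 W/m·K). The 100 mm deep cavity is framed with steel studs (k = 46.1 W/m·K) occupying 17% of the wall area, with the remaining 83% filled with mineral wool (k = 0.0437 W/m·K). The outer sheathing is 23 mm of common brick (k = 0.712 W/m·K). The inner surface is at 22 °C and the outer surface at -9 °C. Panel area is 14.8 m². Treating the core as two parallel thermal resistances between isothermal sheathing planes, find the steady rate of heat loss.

Q ≈ 3450 W

Sheathing layers in series; stud and cavity paths in parallel between them.
R_inner = 0.011/(0.125×14.8) = 0.005946 K/W
R_stud  = 0.1/(46.1×0.17×14.8) = 8.622×10^-4 K/W
R_cav   = 0.1/(0.0437×0.83×14.8) = 0.1863 K/W
1/R_core = 1/R_stud + 1/R_cav → R_core = 8.582×10^-4 K/W
R_outer = 0.023/(0.712×14.8) = 0.002183 K/W
R_total = 0.008987 K/W
Q = ΔT/R_total = 31/0.008987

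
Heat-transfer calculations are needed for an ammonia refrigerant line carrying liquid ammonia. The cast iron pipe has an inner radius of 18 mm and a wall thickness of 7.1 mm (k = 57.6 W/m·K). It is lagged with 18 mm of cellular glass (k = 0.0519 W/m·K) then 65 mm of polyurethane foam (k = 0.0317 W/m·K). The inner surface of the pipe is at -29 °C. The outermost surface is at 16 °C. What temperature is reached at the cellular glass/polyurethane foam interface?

Radial resistances (cylindrical: R_cond = ln(r_o/r_i)/(2πkL), R_conv = 1/(h·2πrL)):
R_cast iron pipe wall = ln(25.1/18)/(2π×57.6×1) = 9.187×10^-4 K/W
R_cellular glass = ln(43.1/25.1)/(2π×0.0519×1) = 1.658 K/W
R_polyurethane foam = ln(108.1/43.1)/(2π×0.0317×1) = 4.617 K/W
R_total = 6.276 K/W
Q = ΔT/R_total = 45/6.276
Q = 7.17 W/m
T_interface = T_inner + Q·ΣR(inner→interface) = -29 + 7.17×1.659

T ≈ -17.1 °C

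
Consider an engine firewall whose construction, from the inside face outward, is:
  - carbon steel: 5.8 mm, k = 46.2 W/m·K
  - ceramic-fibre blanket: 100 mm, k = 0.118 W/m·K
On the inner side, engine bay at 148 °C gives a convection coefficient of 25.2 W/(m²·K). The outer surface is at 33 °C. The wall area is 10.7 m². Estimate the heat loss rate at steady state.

Series thermal resistances:
R_inner film = 1/(h_i·A) = 1/(25.2×10.7) = 0.003709 K/W
R_carbon steel = L/(kA) = 0.0058/(46.2×10.7) = 1.173×10^-5 K/W
R_ceramic-fibre blanket = L/(kA) = 0.1/(0.118×10.7) = 0.0792 K/W
R_total = 0.08292 K/W
Q = ΔT / R_total = 115 / 0.08292

Q ≈ 1390 W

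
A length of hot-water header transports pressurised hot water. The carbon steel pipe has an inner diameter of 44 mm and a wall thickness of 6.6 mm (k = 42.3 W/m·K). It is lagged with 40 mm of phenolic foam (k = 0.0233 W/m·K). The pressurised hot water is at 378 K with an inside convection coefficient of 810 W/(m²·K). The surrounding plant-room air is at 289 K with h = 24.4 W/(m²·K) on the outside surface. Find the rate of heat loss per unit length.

Treating each annulus and film as a series resistance:
R_inner film = 1/(h_i·2πr₁L) = 1/(810×2π×0.022×1) = 0.008931 K/W
R_carbon steel pipe wall = ln(28.6/22)/(2π×42.3×1) = 9.872×10^-4 K/W
R_phenolic foam = ln(68.6/28.6)/(2π×0.0233×1) = 5.976 K/W
R_outer film = 1/(h_o·2πr_oL) = 1/(24.4×2π×0.0686×1) = 0.09508 K/W
R_total = 6.081 K/W
Q = ΔT/R_total = 89/6.081

q′ ≈ 14.6 W/m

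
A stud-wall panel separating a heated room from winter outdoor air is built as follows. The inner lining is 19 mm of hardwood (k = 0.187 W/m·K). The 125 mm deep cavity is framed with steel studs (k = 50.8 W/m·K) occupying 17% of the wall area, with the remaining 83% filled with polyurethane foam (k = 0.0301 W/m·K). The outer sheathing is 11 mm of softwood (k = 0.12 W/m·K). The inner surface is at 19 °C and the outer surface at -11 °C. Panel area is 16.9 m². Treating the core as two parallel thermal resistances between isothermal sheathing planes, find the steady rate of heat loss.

Sheathing layers in series; stud and cavity paths in parallel between them.
R_inner = 0.019/(0.187×16.9) = 0.006012 K/W
R_stud  = 0.125/(50.8×0.17×16.9) = 8.565×10^-4 K/W
R_cav   = 0.125/(0.0301×0.83×16.9) = 0.2961 K/W
1/R_core = 1/R_stud + 1/R_cav → R_core = 8.54×10^-4 K/W
R_outer = 0.011/(0.12×16.9) = 0.005424 K/W
R_total = 0.01229 K/W
Q = ΔT/R_total = 30/0.01229

Q ≈ 2440 W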